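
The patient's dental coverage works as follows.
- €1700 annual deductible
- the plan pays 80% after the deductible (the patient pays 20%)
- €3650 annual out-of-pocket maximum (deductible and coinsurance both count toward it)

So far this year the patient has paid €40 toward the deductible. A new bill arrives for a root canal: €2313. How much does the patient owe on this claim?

€40 of the €1700 deductible is already met, leaving €1660.
The remaining €653 (= €2313 − €1660) moves to coinsurance.
Coinsurance: €653 × 20% = €130.60.
Patient responsibility before any cap: €1660 + €130.60 = €1790.60.
Total out-of-pocket so far would be €40 + €1790.60 = €1830.60, below the €3650 cap — no reduction.

€1790.60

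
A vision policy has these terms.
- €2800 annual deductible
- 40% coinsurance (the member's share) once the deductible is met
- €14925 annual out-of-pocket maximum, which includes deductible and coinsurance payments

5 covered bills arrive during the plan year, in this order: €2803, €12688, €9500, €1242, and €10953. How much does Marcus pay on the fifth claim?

Claim 1 (€2803): deductible takes €2800, €3 remains; coinsurance €3 × 40% = €1.20. Cost to member: €2801.20. OOP to date €2801.20.
Claim 2 (€12688): deductible met; 40% of €12688 = €5075.20. Cost to member: €5075.20. OOP to date €7876.40.
Claim 3 (€9500): 40% coinsurance on €9500 = €3800. Member pays €3800; OOP now €11676.40.
Claim 4 (€1242): deductible met; 40% of €1242 = €496.80. Member owes €496.80 (running OOP €12173.20).
Claim 5 (€10953): deductible met; 40% of €10953 = €4381.20. That would push OOP to €16554.40, over the €14925 cap, so member pays €14925 − €12173.20 = €2751.80.

€2751.80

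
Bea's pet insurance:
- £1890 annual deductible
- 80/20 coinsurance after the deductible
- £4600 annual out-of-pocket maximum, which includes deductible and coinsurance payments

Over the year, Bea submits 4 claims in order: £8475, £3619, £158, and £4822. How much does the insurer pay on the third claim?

#1 (£8475): deductible takes £1890, £6585 remains; 20% of £6585 = £1317. Cost to owner: £3207. OOP to date £3207. Insurer: £8475 − £3207 = £5268.
#2 (£3619): deductible already satisfied, so owner's share is 20% × £3619 = £723.80. Cost to owner: £723.80. OOP to date £3930.80. Plan pays £3619 − £723.80 = £2895.20.
#3 (£158): 20% coinsurance on £158 = £31.60. Cost to owner: £31.60. OOP to date £3962.40. Insurer: £158 − £31.60 = £126.40.

£126.40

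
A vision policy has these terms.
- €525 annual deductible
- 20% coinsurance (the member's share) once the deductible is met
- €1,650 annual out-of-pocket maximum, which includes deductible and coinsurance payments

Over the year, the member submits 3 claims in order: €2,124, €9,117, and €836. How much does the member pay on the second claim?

€805.20

#1 (€2,124): deductible takes €525, €1,599 remains; coinsurance €1,599 × 20% = €319.80. Member pays €844.80; OOP now €844.80.
#2 (€9,117): deductible met; 20% of €9,117 = €1,823.40. That would push OOP to €2,668.20, over the €1,650 cap, so member pays €1,650 − €844.80 = €805.20.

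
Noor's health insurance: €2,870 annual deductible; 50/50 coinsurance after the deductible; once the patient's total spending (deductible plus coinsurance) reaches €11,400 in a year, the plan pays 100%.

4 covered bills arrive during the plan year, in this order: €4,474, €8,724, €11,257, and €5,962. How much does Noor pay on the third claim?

€3,366

Claim 1 (€4,474): €2,870 finishes the deductible; €1,604 goes to coinsurance; 50% of €1,604 = €802. Cost to patient: €3,672. OOP to date €3,672.
Claim 2 (€8,724): deductible met; 50% of €8,724 = €4,362. Patient owes €4,362 (running OOP €8,034).
Claim 3 (€11,257): deductible already satisfied, so patient's share is 50% × €11,257 = €5,628.50. Adding that to €8,034 gives €13,662.50, past the €11,400 cap; patient pays only €11,400 − €8,034 = €3,366.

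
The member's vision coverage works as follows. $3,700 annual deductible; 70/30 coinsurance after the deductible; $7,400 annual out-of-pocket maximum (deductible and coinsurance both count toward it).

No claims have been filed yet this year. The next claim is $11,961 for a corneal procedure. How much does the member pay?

$6,178.30

The full $3,700 deductible is still open; $3,700 of this bill applies to it.
The remaining $8,261 (= $11,961 − $3,700) moves to coinsurance.
Member's 30% share of $8,261 is $2,478.30.
Member responsibility before any cap: $3,700 + $2,478.30 = $6,178.30.
Total out-of-pocket so far would be $0 + $6,178.30 = $6,178.30, below the $7,400 cap — no reduction.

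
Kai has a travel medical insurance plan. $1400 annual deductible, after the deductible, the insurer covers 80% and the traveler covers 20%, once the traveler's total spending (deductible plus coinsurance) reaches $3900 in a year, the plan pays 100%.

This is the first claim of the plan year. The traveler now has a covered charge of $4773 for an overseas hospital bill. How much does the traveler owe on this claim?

Nothing has been paid toward the $1400 deductible, so the first $1400 of this charge is applied there.
The remaining $3373 (= $4773 − $1400) moves to coinsurance.
Traveler's 20% share of $3373 is $674.60.
Traveler responsibility before any cap: $1400 + $674.60 = $2074.60.
Year-to-date out-of-pocket becomes $0 + $2074.60 = $2074.60, still under the $3900 maximum, so no cap applies.

$2074.60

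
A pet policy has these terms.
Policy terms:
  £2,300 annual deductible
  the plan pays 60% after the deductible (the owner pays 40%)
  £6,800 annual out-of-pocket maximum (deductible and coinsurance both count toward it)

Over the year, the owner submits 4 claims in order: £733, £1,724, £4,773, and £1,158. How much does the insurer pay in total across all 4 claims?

£3,652.80

Bill 1, £733: fully absorbed by the deductible. Owner owes £733 (running OOP £733). Plan pays £733 − £733 = £0.
Bill 2, £1,724: £1,567 to deductible, leaving £157; coinsurance £157 × 40% = £62.80. Cost to owner: £1,629.80. OOP to date £2,362.80. Plan pays £1,724 − £1,629.80 = £94.20.
Bill 3, £4,773: deductible already satisfied, so owner's share is 40% × £4,773 = £1,909.20. Cost to owner: £1,909.20. OOP to date £4,272. Insurer: £4,773 − £1,909.20 = £2,863.80.
Bill 4, £1,158: deductible met; 40% of £1,158 = £463.20. Owner pays £463.20; OOP now £4,735.20. Insurer: £1,158 − £463.20 = £694.80.
Insurer total = bills − owner's total = £8,388 − £4,735.20 = £3,652.80.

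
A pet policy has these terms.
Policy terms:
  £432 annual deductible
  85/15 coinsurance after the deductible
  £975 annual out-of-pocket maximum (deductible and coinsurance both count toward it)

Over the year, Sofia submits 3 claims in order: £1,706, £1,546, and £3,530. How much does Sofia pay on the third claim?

Claim 1 (£1,706): deductible takes £432, £1,274 remains; owner's 15% is £191.10. Owner owes £623.10 (running OOP £623.10).
Claim 2 (£1,546): deductible met; 15% of £1,546 = £231.90. Owner pays £231.90; OOP now £855.
Claim 3 (£3,530): 15% coinsurance on £3,530 = £529.50. Adding that to £855 gives £1,384.50, past the £975 cap; owner pays only £975 − £855 = £120.

£120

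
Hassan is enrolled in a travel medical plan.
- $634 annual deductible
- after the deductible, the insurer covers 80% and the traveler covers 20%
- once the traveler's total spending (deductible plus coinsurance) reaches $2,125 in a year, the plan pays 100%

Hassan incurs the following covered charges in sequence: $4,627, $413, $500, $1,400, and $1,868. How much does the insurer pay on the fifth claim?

$1,638.20

Claim 1 ($4,627): $634 to deductible, leaving $3,993; traveler's 20% is $798.60. Traveler owes $1,432.60 (running OOP $1,432.60). Plan pays $4,627 − $1,432.60 = $3,194.40.
Claim 2 ($413): deductible already satisfied, so traveler's share is 20% × $413 = $82.60. Traveler pays $82.60; OOP now $1,515.20. Plan pays $413 − $82.60 = $330.40.
Claim 3 ($500): 20% coinsurance on $500 = $100. Traveler pays $100; OOP now $1,615.20. Insurer: $500 − $100 = $400.
Claim 4 ($1,400): deductible met; 20% of $1,400 = $280. Traveler owes $280 (running OOP $1,895.20). Insurer: $1,400 − $280 = $1,120.
Claim 5 ($1,868): deductible already satisfied, so traveler's share is 20% × $1,868 = $373.60. Adding that to $1,895.20 gives $2,268.80, past the $2,125 cap; traveler pays only $2,125 − $1,895.20 = $229.80. Insurer: $1,868 − $229.80 = $1,638.20.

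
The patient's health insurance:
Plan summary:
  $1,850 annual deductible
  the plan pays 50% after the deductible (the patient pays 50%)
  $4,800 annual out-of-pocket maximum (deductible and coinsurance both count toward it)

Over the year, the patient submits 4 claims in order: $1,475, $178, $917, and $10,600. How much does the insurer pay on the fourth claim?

Claim 1 ($1,475): all of it applies to the deductible. Patient pays $1,475; OOP now $1,475. Plan pays $1,475 − $1,475 = $0.
Claim 2 ($178): all of it applies to the deductible. Patient owes $178 (running OOP $1,653). Insurer: $178 − $178 = $0.
Claim 3 ($917): $197 finishes the deductible; $720 goes to coinsurance; 50% of $720 = $360. Cost to patient: $557. OOP to date $2,210. Plan pays $917 − $557 = $360.
Claim 4 ($10,600): deductible already satisfied, so patient's share is 50% × $10,600 = $5,300. Adding that to $2,210 gives $7,510, past the $4,800 cap; patient pays only $4,800 − $2,210 = $2,590. Plan pays $10,600 − $2,590 = $8,010.

$8,010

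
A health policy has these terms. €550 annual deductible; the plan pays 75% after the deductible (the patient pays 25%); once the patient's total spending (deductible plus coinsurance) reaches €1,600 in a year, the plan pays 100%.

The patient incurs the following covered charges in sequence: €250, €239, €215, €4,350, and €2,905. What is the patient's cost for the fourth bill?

€1,011.50

#1 (€250): all of it applies to the deductible. Patient pays €250; OOP now €250.
#2 (€239): fully absorbed by the deductible. Patient owes €239 (running OOP €489).
#3 (€215): €61 finishes the deductible; €154 goes to coinsurance; coinsurance €154 × 25% = €38.50. Patient owes €99.50 (running OOP €588.50).
#4 (€4,350): deductible already satisfied, so patient's share is 25% × €4,350 = €1,087.50. OOP would hit €1,676 > €1,600, so the cap limits the patient to €1,600 − €588.50 = €1,011.50.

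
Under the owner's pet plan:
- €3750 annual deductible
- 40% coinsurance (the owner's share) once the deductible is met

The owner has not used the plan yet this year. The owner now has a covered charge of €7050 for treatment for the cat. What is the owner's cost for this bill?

€5070

Deductible not yet touched, so the first €3750 of the bill goes to the deductible.
The remaining €3300 (= €7050 − €3750) moves to coinsurance.
Coinsurance: €3300 × 40% = €1320.
So the owner owes €3750 + €1320 = €5070.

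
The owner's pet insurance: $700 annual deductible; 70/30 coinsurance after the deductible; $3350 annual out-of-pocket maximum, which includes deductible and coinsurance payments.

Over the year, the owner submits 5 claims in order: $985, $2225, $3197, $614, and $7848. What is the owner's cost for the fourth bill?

#1 ($985): $700 finishes the deductible; $285 goes to coinsurance; 30% of $285 = $85.50. Cost to owner: $785.50. OOP to date $785.50.
#2 ($2225): deductible already satisfied, so owner's share is 30% × $2225 = $667.50. Cost to owner: $667.50. OOP to date $1453.
#3 ($3197): deductible already satisfied, so owner's share is 30% × $3197 = $959.10. Cost to owner: $959.10. OOP to date $2412.10.
#4 ($614): deductible met; 30% of $614 = $184.20. Owner pays $184.20; OOP now $2596.30.

$184.20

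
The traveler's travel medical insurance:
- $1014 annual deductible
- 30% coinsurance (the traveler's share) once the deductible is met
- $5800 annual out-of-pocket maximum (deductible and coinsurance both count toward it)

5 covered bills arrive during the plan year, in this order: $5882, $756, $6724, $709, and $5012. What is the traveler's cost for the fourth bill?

#1 ($5882): $1014 to deductible, leaving $4868; traveler's 30% is $1460.40. Traveler owes $2474.40 (running OOP $2474.40).
#2 ($756): 30% coinsurance on $756 = $226.80. Traveler pays $226.80; OOP now $2701.20.
#3 ($6724): deductible already satisfied, so traveler's share is 30% × $6724 = $2017.20. Cost to traveler: $2017.20. OOP to date $4718.40.
#4 ($709): deductible met; 30% of $709 = $212.70. Traveler pays $212.70; OOP now $4931.10.

$212.70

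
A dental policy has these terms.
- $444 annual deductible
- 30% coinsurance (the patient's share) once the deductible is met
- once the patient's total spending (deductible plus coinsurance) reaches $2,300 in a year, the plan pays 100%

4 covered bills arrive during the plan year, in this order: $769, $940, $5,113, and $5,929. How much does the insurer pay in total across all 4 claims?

$10,451

#1 ($769): $444 to deductible, leaving $325; coinsurance $325 × 30% = $97.50. Patient pays $541.50; OOP now $541.50. Insurer: $769 − $541.50 = $227.50.
#2 ($940): deductible met; 30% of $940 = $282. Patient owes $282 (running OOP $823.50). Insurer: $940 − $282 = $658.
#3 ($5,113): deductible already satisfied, so patient's share is 30% × $5,113 = $1,533.90. OOP would hit $2,357.40 > $2,300, so the cap limits the patient to $2,300 − $823.50 = $1,476.50. Insurer: $5,113 − $1,476.50 = $3,636.50.
#4 ($5,929): 30% coinsurance on $5,929 = $1,778.70. OOP would hit $4,078.70 > $2,300, so the cap limits the patient to $2,300 − $2,300 = $0. Insurer: $5,929 − $0 = $5,929.
Insurer total: $227.50 + $658 + $3,636.50 + $5,929 = $10,451.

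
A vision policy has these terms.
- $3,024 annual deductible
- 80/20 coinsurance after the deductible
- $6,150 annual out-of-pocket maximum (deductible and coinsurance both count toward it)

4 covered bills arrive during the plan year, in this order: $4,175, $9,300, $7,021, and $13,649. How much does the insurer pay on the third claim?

#1 ($4,175): deductible takes $3,024, $1,151 remains; member's 20% is $230.20. Member pays $3,254.20; OOP now $3,254.20. Plan pays $4,175 − $3,254.20 = $920.80.
#2 ($9,300): deductible met; 20% of $9,300 = $1,860. Member owes $1,860 (running OOP $5,114.20). Plan pays $9,300 − $1,860 = $7,440.
#3 ($7,021): deductible met; 20% of $7,021 = $1,404.20. Adding that to $5,114.20 gives $6,518.40, past the $6,150 cap; member pays only $6,150 − $5,114.20 = $1,035.80. Insurer: $7,021 − $1,035.80 = $5,985.20.

$5,985.20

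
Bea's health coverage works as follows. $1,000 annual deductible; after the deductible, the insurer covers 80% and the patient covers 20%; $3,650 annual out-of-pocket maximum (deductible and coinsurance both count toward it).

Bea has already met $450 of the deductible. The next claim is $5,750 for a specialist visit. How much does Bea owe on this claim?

$1,590

Remaining deductible: $1,000 − $450 = $550.
That leaves $5,750 − $550 = $5,200 for coinsurance.
20% of $5,200 = $1,040 falls to the patient.
Patient responsibility before any cap: $550 + $1,040 = $1,590.
Cumulative spending $450 + $1,590 = $2,040 stays under the $3,650 maximum.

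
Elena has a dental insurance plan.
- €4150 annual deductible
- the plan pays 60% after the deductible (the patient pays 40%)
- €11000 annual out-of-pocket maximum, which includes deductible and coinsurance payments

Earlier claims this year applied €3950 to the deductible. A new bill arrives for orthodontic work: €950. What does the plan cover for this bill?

€450

€3950 of the €4150 deductible is already met, leaving €200.
That leaves €950 − €200 = €750 for coinsurance.
40% of €750 = €300 falls to the patient.
That puts the patient's cost at €200 + €300 = €500 before any cap.
Total out-of-pocket so far would be €3950 + €500 = €4450, below the €11000 cap — no reduction.
The plan picks up €950 − €500 = €450.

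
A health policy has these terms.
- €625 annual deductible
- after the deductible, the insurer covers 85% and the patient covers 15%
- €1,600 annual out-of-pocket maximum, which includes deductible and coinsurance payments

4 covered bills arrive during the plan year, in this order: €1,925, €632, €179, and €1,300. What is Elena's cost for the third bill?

Claim 1 (€1,925): €625 finishes the deductible; €1,300 goes to coinsurance; patient's 15% is €195. Patient pays €820; OOP now €820.
Claim 2 (€632): deductible already satisfied, so patient's share is 15% × €632 = €94.80. Patient pays €94.80; OOP now €914.80.
Claim 3 (€179): deductible already satisfied, so patient's share is 15% × €179 = €26.85. Cost to patient: €26.85. OOP to date €941.65.

€26.85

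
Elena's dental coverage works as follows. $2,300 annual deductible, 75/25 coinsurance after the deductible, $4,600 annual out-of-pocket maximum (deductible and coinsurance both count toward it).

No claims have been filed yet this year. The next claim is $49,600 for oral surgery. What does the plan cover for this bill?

Nothing has been paid toward the $2,300 deductible, so the first $2,300 of this charge is applied there.
That leaves $49,600 − $2,300 = $47,300 for coinsurance.
25% of $47,300 = $11,825 falls to the patient.
That puts the patient's cost at $2,300 + $11,825 = $14,125 before any cap.
Adding $14,125 to the $0 already spent would give $14,125, which exceeds the $4,600 cap; the patient pays just $4,600 − $0 = $4,600.
Insurer pays the balance: $49,600 − $4,600 = $45,000.

$45,000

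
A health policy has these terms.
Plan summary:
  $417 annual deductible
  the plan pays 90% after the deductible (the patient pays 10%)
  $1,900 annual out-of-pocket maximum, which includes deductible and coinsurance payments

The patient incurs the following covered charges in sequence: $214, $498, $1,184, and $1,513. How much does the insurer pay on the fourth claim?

$1,361.70

#1 ($214): all of it applies to the deductible. Patient owes $214 (running OOP $214). Plan pays $214 − $214 = $0.
#2 ($498): deductible takes $203, $295 remains; coinsurance $295 × 10% = $29.50. Patient owes $232.50 (running OOP $446.50). Plan pays $498 − $232.50 = $265.50.
#3 ($1,184): deductible met; 10% of $1,184 = $118.40. Cost to patient: $118.40. OOP to date $564.90. Plan pays $1,184 − $118.40 = $1,065.60.
#4 ($1,513): 10% coinsurance on $1,513 = $151.30. Patient owes $151.30 (running OOP $716.20). Plan pays $1,513 − $151.30 = $1,361.70.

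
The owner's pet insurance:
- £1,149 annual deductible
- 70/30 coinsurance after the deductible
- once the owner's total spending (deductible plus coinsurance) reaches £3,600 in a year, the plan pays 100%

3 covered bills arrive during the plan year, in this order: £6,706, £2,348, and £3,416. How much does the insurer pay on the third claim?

£3,336.50

Claim 1 — £6,706: £1,149 to deductible, leaving £5,557; 30% of £5,557 = £1,667.10. Cost to owner: £2,816.10. OOP to date £2,816.10. Insurer: £6,706 − £2,816.10 = £3,889.90.
Claim 2 — £2,348: 30% coinsurance on £2,348 = £704.40. Cost to owner: £704.40. OOP to date £3,520.50. Plan pays £2,348 − £704.40 = £1,643.60.
Claim 3 — £3,416: 30% coinsurance on £3,416 = £1,024.80. That would push OOP to £4,545.30, over the £3,600 cap, so owner pays £3,600 − £3,520.50 = £79.50. Plan pays £3,416 − £79.50 = £3,336.50.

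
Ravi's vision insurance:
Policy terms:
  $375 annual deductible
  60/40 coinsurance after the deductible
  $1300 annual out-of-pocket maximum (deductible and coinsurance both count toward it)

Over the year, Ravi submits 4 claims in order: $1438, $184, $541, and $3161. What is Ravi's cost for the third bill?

Bill 1, $1438: $375 to deductible, leaving $1063; member's 40% is $425.20. Cost to member: $800.20. OOP to date $800.20.
Bill 2, $184: deductible met; 40% of $184 = $73.60. Member owes $73.60 (running OOP $873.80).
Bill 3, $541: deductible met; 40% of $541 = $216.40. Member owes $216.40 (running OOP $1090.20).

$216.40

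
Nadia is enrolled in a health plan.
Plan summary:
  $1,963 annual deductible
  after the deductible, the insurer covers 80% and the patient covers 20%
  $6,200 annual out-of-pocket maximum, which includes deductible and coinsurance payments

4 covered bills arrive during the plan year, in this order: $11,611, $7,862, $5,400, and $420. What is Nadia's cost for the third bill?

Claim 1 ($11,611): $1,963 finishes the deductible; $9,648 goes to coinsurance; coinsurance $9,648 × 20% = $1,929.60. Patient pays $3,892.60; OOP now $3,892.60.
Claim 2 ($7,862): deductible met; 20% of $7,862 = $1,572.40. Patient pays $1,572.40; OOP now $5,465.
Claim 3 ($5,400): deductible already satisfied, so patient's share is 20% × $5,400 = $1,080. Adding that to $5,465 gives $6,545, past the $6,200 cap; patient pays only $6,200 − $5,465 = $735.

$735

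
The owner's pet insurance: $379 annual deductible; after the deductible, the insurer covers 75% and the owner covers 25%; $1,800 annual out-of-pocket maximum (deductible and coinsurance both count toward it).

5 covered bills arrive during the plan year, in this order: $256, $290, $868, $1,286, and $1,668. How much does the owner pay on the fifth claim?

#1 ($256): all of it applies to the deductible. Owner pays $256; OOP now $256.
#2 ($290): $123 to deductible, leaving $167; owner's 25% is $41.75. Cost to owner: $164.75. OOP to date $420.75.
#3 ($868): 25% coinsurance on $868 = $217. Cost to owner: $217. OOP to date $637.75.
#4 ($1,286): deductible met; 25% of $1,286 = $321.50. Cost to owner: $321.50. OOP to date $959.25.
#5 ($1,668): 25% coinsurance on $1,668 = $417. Owner pays $417; OOP now $1,376.25.

$417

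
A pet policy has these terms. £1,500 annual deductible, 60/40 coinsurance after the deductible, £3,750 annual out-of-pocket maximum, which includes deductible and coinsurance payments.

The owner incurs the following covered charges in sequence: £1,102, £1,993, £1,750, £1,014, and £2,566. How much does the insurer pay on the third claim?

£1,050

Claim 1 (£1,102): entire amount goes to the deductible. Owner pays £1,102; OOP now £1,102. Plan pays £1,102 − £1,102 = £0.
Claim 2 (£1,993): deductible takes £398, £1,595 remains; coinsurance £1,595 × 40% = £638. Owner owes £1,036 (running OOP £2,138). Plan pays £1,993 − £1,036 = £957.
Claim 3 (£1,750): deductible met; 40% of £1,750 = £700. Owner owes £700 (running OOP £2,838). Insurer: £1,750 − £700 = £1,050.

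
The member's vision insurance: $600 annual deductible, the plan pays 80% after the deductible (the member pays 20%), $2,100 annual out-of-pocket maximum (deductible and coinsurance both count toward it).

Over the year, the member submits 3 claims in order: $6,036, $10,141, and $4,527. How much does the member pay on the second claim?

$412.80

#1 ($6,036): $600 to deductible, leaving $5,436; 20% of $5,436 = $1,087.20. Cost to member: $1,687.20. OOP to date $1,687.20.
#2 ($10,141): deductible already satisfied, so member's share is 20% × $10,141 = $2,028.20. That would push OOP to $3,715.40, over the $2,100 cap, so member pays $2,100 − $1,687.20 = $412.80.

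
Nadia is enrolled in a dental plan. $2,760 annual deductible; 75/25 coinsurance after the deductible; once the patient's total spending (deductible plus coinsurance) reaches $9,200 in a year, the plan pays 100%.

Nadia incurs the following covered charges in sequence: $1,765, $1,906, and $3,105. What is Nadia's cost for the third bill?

Bill 1, $1,765: fully absorbed by the deductible. Patient owes $1,765 (running OOP $1,765).
Bill 2, $1,906: $995 to deductible, leaving $911; 25% of $911 = $227.75. Patient pays $1,222.75; OOP now $2,987.75.
Bill 3, $3,105: 25% coinsurance on $3,105 = $776.25. Cost to patient: $776.25. OOP to date $3,764.

$776.25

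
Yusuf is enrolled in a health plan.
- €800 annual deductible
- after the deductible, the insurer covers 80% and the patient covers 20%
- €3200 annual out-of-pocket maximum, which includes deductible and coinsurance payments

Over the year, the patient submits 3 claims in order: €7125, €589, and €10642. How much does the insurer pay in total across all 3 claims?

#1 (€7125): €800 finishes the deductible; €6325 goes to coinsurance; patient's 20% is €1265. Patient pays €2065; OOP now €2065. Plan pays €7125 − €2065 = €5060.
#2 (€589): deductible already satisfied, so patient's share is 20% × €589 = €117.80. Cost to patient: €117.80. OOP to date €2182.80. Insurer: €589 − €117.80 = €471.20.
#3 (€10642): 20% coinsurance on €10642 = €2128.40. That would push OOP to €4311.20, over the €3200 cap, so patient pays €3200 − €2182.80 = €1017.20. Plan pays €10642 − €1017.20 = €9624.80.
Insurer total: €5060 + €471.20 + €9624.80 = €15156.

€15156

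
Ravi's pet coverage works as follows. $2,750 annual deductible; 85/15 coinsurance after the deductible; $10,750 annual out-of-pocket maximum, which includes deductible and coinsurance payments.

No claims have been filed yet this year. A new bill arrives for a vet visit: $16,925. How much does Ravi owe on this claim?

$4,876.25

Nothing has been paid toward the $2,750 deductible, so the first $2,750 of this charge is applied there.
The remaining $14,175 (= $16,925 − $2,750) moves to coinsurance.
Owner's 15% share of $14,175 is $2,126.25.
Owner responsibility before any cap: $2,750 + $2,126.25 = $4,876.25.
Cumulative spending $0 + $4,876.25 = $4,876.25 stays under the $10,750 maximum.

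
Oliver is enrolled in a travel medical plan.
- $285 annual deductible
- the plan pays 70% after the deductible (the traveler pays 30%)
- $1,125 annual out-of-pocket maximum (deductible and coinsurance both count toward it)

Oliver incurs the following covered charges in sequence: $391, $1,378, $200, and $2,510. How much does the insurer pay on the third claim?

$140

Claim 1 — $391: $285 finishes the deductible; $106 goes to coinsurance; traveler's 30% is $31.80. Traveler owes $316.80 (running OOP $316.80). Insurer: $391 − $316.80 = $74.20.
Claim 2 — $1,378: 30% coinsurance on $1,378 = $413.40. Traveler pays $413.40; OOP now $730.20. Insurer: $1,378 − $413.40 = $964.60.
Claim 3 — $200: deductible met; 30% of $200 = $60. Cost to traveler: $60. OOP to date $790.20. Insurer: $200 − $60 = $140.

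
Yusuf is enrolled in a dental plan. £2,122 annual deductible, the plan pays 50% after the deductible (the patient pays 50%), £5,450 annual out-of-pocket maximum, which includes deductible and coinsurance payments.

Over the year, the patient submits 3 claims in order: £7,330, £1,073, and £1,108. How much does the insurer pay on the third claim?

Claim 1 (£7,330): £2,122 to deductible, leaving £5,208; patient's 50% is £2,604. Patient pays £4,726; OOP now £4,726. Plan pays £7,330 − £4,726 = £2,604.
Claim 2 (£1,073): deductible already satisfied, so patient's share is 50% × £1,073 = £536.50. Cost to patient: £536.50. OOP to date £5,262.50. Insurer: £1,073 − £536.50 = £536.50.
Claim 3 (£1,108): deductible met; 50% of £1,108 = £554. That would push OOP to £5,816.50, over the £5,450 cap, so patient pays £5,450 − £5,262.50 = £187.50. Insurer: £1,108 − £187.50 = £920.50.

£920.50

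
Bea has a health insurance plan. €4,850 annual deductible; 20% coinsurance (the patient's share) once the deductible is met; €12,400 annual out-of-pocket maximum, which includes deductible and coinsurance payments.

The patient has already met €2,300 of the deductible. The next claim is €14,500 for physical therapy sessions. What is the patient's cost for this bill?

€2,300 of the €4,850 deductible is already met, leaving €2,550.
That leaves €14,500 − €2,550 = €11,950 for coinsurance.
Patient's 20% share of €11,950 is €2,390.
That puts the patient's cost at €2,550 + €2,390 = €4,940 before any cap.
Year-to-date out-of-pocket becomes €2,300 + €4,940 = €7,240, still under the €12,400 maximum, so no cap applies.

€4,940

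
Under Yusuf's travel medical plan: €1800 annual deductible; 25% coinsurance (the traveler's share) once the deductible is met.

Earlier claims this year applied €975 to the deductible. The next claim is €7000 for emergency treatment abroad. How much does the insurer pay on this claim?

€4631.25

Deductible still to meet: €1800 − €975 = €825.
The remaining €6175 (= €7000 − €825) moves to coinsurance.
25% of €6175 = €1543.75 falls to the traveler.
That puts the traveler's cost at €825 + €1543.75 = €2368.75.
The insurer covers the remainder: €7000 − €2368.75 = €4631.25.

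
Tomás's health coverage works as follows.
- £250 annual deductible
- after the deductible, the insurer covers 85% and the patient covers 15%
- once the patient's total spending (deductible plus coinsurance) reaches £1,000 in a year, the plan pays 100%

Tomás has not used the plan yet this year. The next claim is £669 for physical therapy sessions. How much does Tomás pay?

Nothing has been paid toward the £250 deductible, so the first £250 of this charge is applied there.
The remaining £419 (= £669 − £250) moves to coinsurance.
Coinsurance: £419 × 15% = £62.85.
So the patient owes £250 + £62.85 = £312.85 before any cap.
Year-to-date out-of-pocket becomes £0 + £312.85 = £312.85, still under the £1,000 maximum, so no cap applies.

£312.85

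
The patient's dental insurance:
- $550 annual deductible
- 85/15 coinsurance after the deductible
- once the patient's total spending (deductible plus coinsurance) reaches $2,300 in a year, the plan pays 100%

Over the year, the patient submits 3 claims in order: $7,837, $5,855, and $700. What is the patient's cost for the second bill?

Bill 1, $7,837: $550 to deductible, leaving $7,287; 15% of $7,287 = $1,093.05. Cost to patient: $1,643.05. OOP to date $1,643.05.
Bill 2, $5,855: deductible already satisfied, so patient's share is 15% × $5,855 = $878.25. OOP would hit $2,521.30 > $2,300, so the cap limits the patient to $2,300 − $1,643.05 = $656.95.

$656.95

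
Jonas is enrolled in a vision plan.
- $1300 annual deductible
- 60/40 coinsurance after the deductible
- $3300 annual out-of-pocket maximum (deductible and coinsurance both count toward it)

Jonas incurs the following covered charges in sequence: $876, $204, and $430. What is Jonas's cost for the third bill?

$304

Bill 1, $876: entire amount goes to the deductible. Cost to member: $876. OOP to date $876.
Bill 2, $204: fully absorbed by the deductible. Member owes $204 (running OOP $1080).
Bill 3, $430: $220 to deductible, leaving $210; coinsurance $210 × 40% = $84. Member owes $304 (running OOP $1384).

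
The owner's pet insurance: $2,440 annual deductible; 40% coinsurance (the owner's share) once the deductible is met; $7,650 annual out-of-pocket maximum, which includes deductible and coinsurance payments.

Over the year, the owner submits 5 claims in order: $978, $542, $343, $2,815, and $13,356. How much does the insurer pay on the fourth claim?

Claim 1 ($978): all of it applies to the deductible. Owner pays $978; OOP now $978. Insurer: $978 − $978 = $0.
Claim 2 ($542): fully absorbed by the deductible. Owner owes $542 (running OOP $1,520). Insurer: $542 − $542 = $0.
Claim 3 ($343): all of it applies to the deductible. Owner pays $343; OOP now $1,863. Plan pays $343 − $343 = $0.
Claim 4 ($2,815): $577 to deductible, leaving $2,238; coinsurance $2,238 × 40% = $895.20. Cost to owner: $1,472.20. OOP to date $3,335.20. Plan pays $2,815 − $1,472.20 = $1,342.80.

$1,342.80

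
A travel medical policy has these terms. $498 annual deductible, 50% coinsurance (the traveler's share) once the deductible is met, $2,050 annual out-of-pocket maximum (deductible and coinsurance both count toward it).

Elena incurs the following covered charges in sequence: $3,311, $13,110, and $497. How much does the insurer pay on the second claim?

Claim 1 — $3,311: $498 to deductible, leaving $2,813; 50% of $2,813 = $1,406.50. Traveler owes $1,904.50 (running OOP $1,904.50). Plan pays $3,311 − $1,904.50 = $1,406.50.
Claim 2 — $13,110: deductible met; 50% of $13,110 = $6,555. Adding that to $1,904.50 gives $8,459.50, past the $2,050 cap; traveler pays only $2,050 − $1,904.50 = $145.50. Insurer: $13,110 − $145.50 = $12,964.50.

$12,964.50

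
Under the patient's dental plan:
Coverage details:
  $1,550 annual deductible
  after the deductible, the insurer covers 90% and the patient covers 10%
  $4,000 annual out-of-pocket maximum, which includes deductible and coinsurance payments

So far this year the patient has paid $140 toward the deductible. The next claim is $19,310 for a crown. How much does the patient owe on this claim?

Deductible still to meet: $1,550 − $140 = $1,410.
That leaves $19,310 − $1,410 = $17,900 for coinsurance.
Coinsurance: $17,900 × 10% = $1,790.
That puts the patient's cost at $1,410 + $1,790 = $3,200 before any cap.
Total out-of-pocket so far would be $140 + $3,200 = $3,340, below the $4,000 cap — no reduction.

$3,200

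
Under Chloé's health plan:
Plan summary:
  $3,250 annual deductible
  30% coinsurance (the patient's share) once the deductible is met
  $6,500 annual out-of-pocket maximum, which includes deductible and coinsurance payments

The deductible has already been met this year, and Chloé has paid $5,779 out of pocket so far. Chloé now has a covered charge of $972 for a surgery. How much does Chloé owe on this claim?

$291.60

The deductible is already satisfied, so the full bill goes to coinsurance.
30% of $972 = $291.60 falls to the patient.
Total out-of-pocket so far would be $5,779 + $291.60 = $6,070.60, below the $6,500 cap — no reduction.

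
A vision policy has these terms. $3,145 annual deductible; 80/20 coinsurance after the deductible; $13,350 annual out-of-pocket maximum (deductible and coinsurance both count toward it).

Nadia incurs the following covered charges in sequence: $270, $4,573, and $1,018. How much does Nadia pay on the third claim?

Claim 1 ($270): fully absorbed by the deductible. Member owes $270 (running OOP $270).
Claim 2 ($4,573): $2,875 to deductible, leaving $1,698; 20% of $1,698 = $339.60. Member owes $3,214.60 (running OOP $3,484.60).
Claim 3 ($1,018): 20% coinsurance on $1,018 = $203.60. Member pays $203.60; OOP now $3,688.20.

$203.60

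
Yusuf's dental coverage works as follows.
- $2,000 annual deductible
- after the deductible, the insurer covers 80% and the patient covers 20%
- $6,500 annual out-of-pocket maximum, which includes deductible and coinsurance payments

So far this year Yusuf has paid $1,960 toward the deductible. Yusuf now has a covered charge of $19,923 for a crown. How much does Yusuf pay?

$4,016.60

Deductible still to meet: $2,000 − $1,960 = $40.
After the $40 deductible portion, $19,923 − $40 = $19,883 is subject to coinsurance.
20% of $19,883 = $3,976.60 falls to the patient.
So the patient owes $40 + $3,976.60 = $4,016.60 before any cap.
Year-to-date out-of-pocket becomes $1,960 + $4,016.60 = $5,976.60, still under the $6,500 maximum, so no cap applies.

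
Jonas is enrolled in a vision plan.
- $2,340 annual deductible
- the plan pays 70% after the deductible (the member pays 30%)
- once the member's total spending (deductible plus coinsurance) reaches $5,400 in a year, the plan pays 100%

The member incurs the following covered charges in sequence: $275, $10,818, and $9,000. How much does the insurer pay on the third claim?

$8,565.90

Claim 1 ($275): all of it applies to the deductible. Cost to member: $275. OOP to date $275. Plan pays $275 − $275 = $0.
Claim 2 ($10,818): deductible takes $2,065, $8,753 remains; member's 30% is $2,625.90. Member owes $4,690.90 (running OOP $4,965.90). Plan pays $10,818 − $4,690.90 = $6,127.10.
Claim 3 ($9,000): deductible already satisfied, so member's share is 30% × $9,000 = $2,700. Adding that to $4,965.90 gives $7,665.90, past the $5,400 cap; member pays only $5,400 − $4,965.90 = $434.10. Insurer: $9,000 − $434.10 = $8,565.90.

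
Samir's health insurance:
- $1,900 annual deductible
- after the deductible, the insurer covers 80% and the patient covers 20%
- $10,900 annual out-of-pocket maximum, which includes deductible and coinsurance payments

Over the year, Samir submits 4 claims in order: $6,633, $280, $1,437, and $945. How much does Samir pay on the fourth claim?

$189

Claim 1 — $6,633: $1,900 to deductible, leaving $4,733; coinsurance $4,733 × 20% = $946.60. Patient pays $2,846.60; OOP now $2,846.60.
Claim 2 — $280: deductible met; 20% of $280 = $56. Patient owes $56 (running OOP $2,902.60).
Claim 3 — $1,437: 20% coinsurance on $1,437 = $287.40. Patient owes $287.40 (running OOP $3,190).
Claim 4 — $945: 20% coinsurance on $945 = $189. Patient pays $189; OOP now $3,379.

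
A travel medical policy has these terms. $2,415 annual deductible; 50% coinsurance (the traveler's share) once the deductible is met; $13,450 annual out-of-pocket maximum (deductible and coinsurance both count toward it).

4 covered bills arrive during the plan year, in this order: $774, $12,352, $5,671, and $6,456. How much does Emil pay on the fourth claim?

$2,844

#1 ($774): fully absorbed by the deductible. Traveler pays $774; OOP now $774.
#2 ($12,352): $1,641 to deductible, leaving $10,711; 50% of $10,711 = $5,355.50. Cost to traveler: $6,996.50. OOP to date $7,770.50.
#3 ($5,671): deductible met; 50% of $5,671 = $2,835.50. Traveler owes $2,835.50 (running OOP $10,606).
#4 ($6,456): deductible already satisfied, so traveler's share is 50% × $6,456 = $3,228. That would push OOP to $13,834, over the $13,450 cap, so traveler pays $13,450 − $10,606 = $2,844.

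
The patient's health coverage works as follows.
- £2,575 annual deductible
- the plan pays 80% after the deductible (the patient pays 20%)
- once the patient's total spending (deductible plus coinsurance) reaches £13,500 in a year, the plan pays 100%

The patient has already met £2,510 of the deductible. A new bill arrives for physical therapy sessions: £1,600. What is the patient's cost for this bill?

£372

Deductible still to meet: £2,575 − £2,510 = £65.
That leaves £1,600 − £65 = £1,535 for coinsurance.
Coinsurance: £1,535 × 20% = £307.
So the patient owes £65 + £307 = £372 before any cap.
Cumulative spending £2,510 + £372 = £2,882 stays under the £13,500 maximum.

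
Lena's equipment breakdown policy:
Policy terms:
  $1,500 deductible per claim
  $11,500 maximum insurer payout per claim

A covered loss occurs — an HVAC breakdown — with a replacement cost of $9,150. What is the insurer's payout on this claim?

$7,650

Less the $1,500 deductible: $9,150 − $1,500 = $7,650.
$7,650 ≤ $11,500, so the limit doesn't bind; insurer pays $7,650.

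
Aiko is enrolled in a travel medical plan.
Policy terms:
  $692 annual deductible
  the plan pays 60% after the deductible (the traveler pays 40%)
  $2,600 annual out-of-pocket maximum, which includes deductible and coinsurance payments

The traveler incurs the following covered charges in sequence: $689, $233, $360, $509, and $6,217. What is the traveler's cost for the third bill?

#1 ($689): fully absorbed by the deductible. Traveler pays $689; OOP now $689.
#2 ($233): $3 finishes the deductible; $230 goes to coinsurance; traveler's 40% is $92. Traveler pays $95; OOP now $784.
#3 ($360): deductible already satisfied, so traveler's share is 40% × $360 = $144. Traveler owes $144 (running OOP $928).

$144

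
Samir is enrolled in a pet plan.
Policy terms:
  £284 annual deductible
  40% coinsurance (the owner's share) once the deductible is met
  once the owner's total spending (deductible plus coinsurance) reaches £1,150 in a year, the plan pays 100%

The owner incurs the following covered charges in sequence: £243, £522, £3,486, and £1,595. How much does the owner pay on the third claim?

£673.60

Bill 1, £243: entire amount goes to the deductible. Cost to owner: £243. OOP to date £243.
Bill 2, £522: £41 to deductible, leaving £481; coinsurance £481 × 40% = £192.40. Cost to owner: £233.40. OOP to date £476.40.
Bill 3, £3,486: deductible met; 40% of £3,486 = £1,394.40. That would push OOP to £1,870.80, over the £1,150 cap, so owner pays £1,150 − £476.40 = £673.60.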